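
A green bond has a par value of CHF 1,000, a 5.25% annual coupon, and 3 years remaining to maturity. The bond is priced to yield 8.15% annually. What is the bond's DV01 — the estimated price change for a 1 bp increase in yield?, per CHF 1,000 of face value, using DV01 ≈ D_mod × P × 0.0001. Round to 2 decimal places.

CHF 0.24

Periodic yield y = 0.0815.
  t   CF        PV=CF/(1+0.0815)^t    t·PV
  1        52.50        48.5437        48.5437
  2        52.50        44.8855        89.7710
  3     1,052.50       832.0368     2,496.1104
  Σ                    925.4660     2,634.4251
P = 925.4660; D_Mac = 2.84659 yrs; D_mod = 2.63208 yrs.
DV01 ≈ 2.63208 × 925.4660 × 0.0001 = 0.243590.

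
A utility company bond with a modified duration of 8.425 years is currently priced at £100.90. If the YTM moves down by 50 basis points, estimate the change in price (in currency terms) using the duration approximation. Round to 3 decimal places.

+£4.250

Duration approximation: ΔP/P ≈ -D_mod · Δy = -8.425 × (-0.005) = +0.042125.
ΔP ≈ 100.90 × (+0.042125) = +4.2504125.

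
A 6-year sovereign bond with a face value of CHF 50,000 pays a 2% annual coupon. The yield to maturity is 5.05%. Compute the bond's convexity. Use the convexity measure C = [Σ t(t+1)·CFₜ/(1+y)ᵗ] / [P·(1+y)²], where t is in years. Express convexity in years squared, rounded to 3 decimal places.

With y = 0.0505:
  t   CF        PV=CF/(1+0.0505)^t    t·PV        t(t+1)·PV
  1     1,000.00       951.9277       951.9277       1,903.8553
  2     1,000.00       906.1663     1,812.3325       5,436.9975
  3     1,000.00       862.6047     2,587.8142      10,351.2566
  4     1,000.00       821.1373     3,284.5491      16,422.7457
  5     1,000.00       781.6633     3,908.3165      23,449.8987
  6    51,000.00    37,948.4320   227,690.5919   1,593,834.1431
  Σ                 42,271.9312   240,235.5318   1,651,398.8970
P = 42,271.9312.
Convexity = Σ t(t+1)·PV / [P·(1+y)²] = 1,651,398.8970 / (42,271.9312 × 1.103550) = 35.40037.

35.400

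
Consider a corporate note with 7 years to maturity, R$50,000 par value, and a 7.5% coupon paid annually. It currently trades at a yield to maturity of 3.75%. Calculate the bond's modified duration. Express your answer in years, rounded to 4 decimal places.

5.6239 years

Periodic yield y = 0.0375. First find Macaulay duration:
  t   CF        PV=CF/(1+0.0375)^t    t·PV
  1     3,750.00     3,614.4578     3,614.4578
  2     3,750.00     3,483.8148     6,967.6296
  3     3,750.00     3,357.8938    10,073.6813
  4     3,750.00     3,236.5241    12,946.0964
  5     3,750.00     3,119.5413    15,597.7065
  6     3,750.00     3,006.7868    18,040.7208
  7    53,750.00    41,539.5446   290,776.8121
  Σ                 61,358.5632   358,017.1046
P = 61,358.5632; Macaulay duration = 358,017.1046 / 61,358.5632 = 5.83484 years.
Modified duration = D_Mac / (1 + y) = 5.83484 / 1.0375 = 5.62394 years.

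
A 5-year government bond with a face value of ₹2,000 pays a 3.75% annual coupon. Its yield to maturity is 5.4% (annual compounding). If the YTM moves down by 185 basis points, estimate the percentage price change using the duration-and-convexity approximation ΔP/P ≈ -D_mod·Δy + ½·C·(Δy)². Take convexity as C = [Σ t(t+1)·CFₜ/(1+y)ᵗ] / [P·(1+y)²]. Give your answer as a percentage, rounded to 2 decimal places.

With y = 0.054:
  t   CF        PV=CF/(1+0.054)^t    t·PV        t(t+1)·PV
  1        75.00        71.1575        71.1575         142.3150
  2        75.00        67.5119       135.0237         405.0711
  3        75.00        64.0530       192.1590         768.6359
  4        75.00        60.7713       243.0854       1,215.4268
  5     2,075.00     1,595.1997     7,975.9983      47,855.9896
  Σ                  1,858.6933     8,617.4238      50,387.4385
P = 1,858.6933; D_Mac = 4.63628 yrs; D_mod = 4.39875 yrs; C = 24.40244.
Duration effect: -4.39875 × (-0.0185) = +0.081377
Convexity effect: 0.5 × 24.40244 × (-0.0185)² = +0.0041759
ΔP/P ≈ +0.081377 + 0.0041759 = +0.085553 = +8.5553%.

+8.56%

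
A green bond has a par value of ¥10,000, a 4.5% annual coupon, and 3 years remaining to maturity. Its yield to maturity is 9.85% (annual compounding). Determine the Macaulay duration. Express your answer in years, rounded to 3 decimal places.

2.862 years

Periodic yield y = 0.0985. Discount each cash flow and weight by its year:
  t   CF        PV=CF/(1+0.0985)^t    t·PV
  1       450.00       409.6495       409.6495
  2       450.00       372.9172       745.8344
  3    10,450.00     7,883.4462    23,650.3385
  Σ                  8,666.0129    24,805.8224
Price P = Σ PV = 8,666.0129.
Macaulay duration = Σ(t·PV) / P = 24,805.8224 / 8,666.0129 = 2.86243 years.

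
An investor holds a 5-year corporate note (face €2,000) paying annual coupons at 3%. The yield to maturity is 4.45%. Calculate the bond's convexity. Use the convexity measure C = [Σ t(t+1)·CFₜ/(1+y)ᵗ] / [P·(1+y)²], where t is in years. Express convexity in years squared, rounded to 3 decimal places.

With y = 0.0445:
  t   CF        PV=CF/(1+0.0445)^t    t·PV        t(t+1)·PV
  1        60.00        57.4438        57.4438         114.8875
  2        60.00        54.9964       109.9928         329.9785
  3        60.00        52.6533       157.9600         631.8401
  4        60.00        50.4101       201.6404       1,008.2018
  5     2,060.00     1,657.0095     8,285.0475      49,710.2851
  Σ                  1,872.5131     8,812.0845      51,795.1929
P = 1,872.5131.
Convexity = Σ t(t+1)·PV / [P·(1+y)²] = 51,795.1929 / (1,872.5131 × 1.090980) = 25.35407.

25.354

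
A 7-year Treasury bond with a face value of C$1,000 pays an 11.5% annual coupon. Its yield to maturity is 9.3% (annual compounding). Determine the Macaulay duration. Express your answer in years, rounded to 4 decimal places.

5.2683 years

Periodic yield y = 0.093. Discount each cash flow and weight by its year:
  t   CF        PV=CF/(1+0.093)^t    t·PV
  1       115.00       105.2150       105.2150
  2       115.00        96.2626       192.5252
  3       115.00        88.0719       264.2157
  4       115.00        80.5781       322.3125
  5       115.00        73.7220       368.6099
  6       115.00        67.4492       404.6953
  7     1,115.00       598.3203     4,188.2421
  Σ                  1,109.6191     5,845.8156
Price P = Σ PV = 1,109.6191.
Macaulay duration = Σ(t·PV) / P = 5,845.8156 / 1,109.6191 = 5.26831 years.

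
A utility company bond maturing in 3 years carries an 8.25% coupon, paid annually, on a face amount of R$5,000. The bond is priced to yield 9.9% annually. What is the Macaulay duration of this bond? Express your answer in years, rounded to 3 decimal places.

2.772 years

Periodic yield y = 0.099. Discount each cash flow and weight by its year:
  t   CF        PV=CF/(1+0.099)^t    t·PV
  1       412.50       375.3412       375.3412
  2       412.50       341.5298       683.0595
  3     5,412.50     4,077.6020    12,232.8060
  Σ                  4,794.4730    13,291.2067
Price P = Σ PV = 4,794.4730.
Macaulay duration = Σ(t·PV) / P = 13,291.2067 / 4,794.4730 = 2.77219 years.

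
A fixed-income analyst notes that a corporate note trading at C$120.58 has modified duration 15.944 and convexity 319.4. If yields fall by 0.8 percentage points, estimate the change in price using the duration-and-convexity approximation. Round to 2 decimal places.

+C$16.61

Duration effect: -D_mod·Δy = -15.944 × (-0.008) = +0.127552
Convexity effect: ½·C·(Δy)² = 0.5 × 319.4 × (-0.008)² = +0.0102208
ΔP/P ≈ +0.127552 + 0.0102208 = +0.1377728
ΔP ≈ 120.58 × (+0.1377728) = +16.612644224.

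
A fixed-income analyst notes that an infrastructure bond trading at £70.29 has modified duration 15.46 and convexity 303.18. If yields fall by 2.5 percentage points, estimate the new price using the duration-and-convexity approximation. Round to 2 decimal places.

Duration effect: -D_mod·Δy = -15.46 × (-0.025) = +0.386500
Convexity effect: ½·C·(Δy)² = 0.5 × 303.18 × (-0.025)² = +0.09474375
ΔP/P ≈ +0.386500 + 0.09474375 = +0.48124375
New price ≈ 70.29 × (1 + 0.48124375) = 104.1166231875.

£104.12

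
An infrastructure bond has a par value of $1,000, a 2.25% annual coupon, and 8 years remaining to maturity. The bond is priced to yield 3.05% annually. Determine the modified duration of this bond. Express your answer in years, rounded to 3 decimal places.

7.171 years

Periodic yield y = 0.0305. First find Macaulay duration:
  t   CF        PV=CF/(1+0.0305)^t    t·PV
  1        22.50        21.8341        21.8341
  2        22.50        21.1878        42.3757
  3        22.50        20.5607        61.6822
  4        22.50        19.9522        79.8088
  5        22.50        19.3617        96.8083
  6        22.50        18.7886       112.7316
  7        22.50        18.2325       127.6276
  8     1,022.50       804.0431     6,432.3451
  Σ                    943.9607     6,975.2133
P = 943.9607; Macaulay duration = 6,975.2133 / 943.9607 = 7.38930 years.
Modified duration = D_Mac / (1 + y) = 7.38930 / 1.0305 = 7.17060 years.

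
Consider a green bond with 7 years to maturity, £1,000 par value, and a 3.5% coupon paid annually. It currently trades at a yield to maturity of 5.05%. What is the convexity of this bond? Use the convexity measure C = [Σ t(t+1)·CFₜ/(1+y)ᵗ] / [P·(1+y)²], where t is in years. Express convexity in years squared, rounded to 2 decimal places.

With y = 0.0505:
  t   CF        PV=CF/(1+0.0505)^t    t·PV        t(t+1)·PV
  1        35.00        33.3175        33.3175          66.6349
  2        35.00        31.7158        63.4316         190.2949
  3        35.00        30.1912        90.5735         362.2940
  4        35.00        28.7398       114.9592         574.7961
  5        35.00        27.3582       136.7911         820.7465
  6        35.00        26.0430       156.2582       1,093.8077
  7     1,035.00       733.1080     5,131.7559      41,054.0474
  Σ                    910.4735     5,727.0871      44,162.6216
P = 910.4735.
Convexity = Σ t(t+1)·PV / [P·(1+y)²] = 44,162.6216 / (910.4735 × 1.103550) = 43.95370.

43.95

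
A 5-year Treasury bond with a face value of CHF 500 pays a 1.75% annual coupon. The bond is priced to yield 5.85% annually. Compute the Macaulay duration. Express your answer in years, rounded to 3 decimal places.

Periodic yield y = 0.0585. Discount each cash flow and weight by its year:
  t   CF        PV=CF/(1+0.0585)^t    t·PV
  1         8.75         8.2664         8.2664
  2         8.75         7.8096        15.6191
  3         8.75         7.3779        22.1338
  4         8.75         6.9702        27.8808
  5       508.75       382.8689     1,914.3446
  Σ                    413.2930     1,988.2447
Price P = Σ PV = 413.2930.
Macaulay duration = Σ(t·PV) / P = 1,988.2447 / 413.2930 = 4.81074 years.

4.811 years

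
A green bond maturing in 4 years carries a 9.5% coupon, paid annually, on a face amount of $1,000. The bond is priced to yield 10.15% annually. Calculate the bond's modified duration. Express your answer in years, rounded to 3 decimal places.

3.181 years

Periodic yield y = 0.1015. First find Macaulay duration:
  t   CF        PV=CF/(1+0.1015)^t    t·PV
  1        95.00        86.2460        86.2460
  2        95.00        78.2987       156.5974
  3        95.00        71.0837       213.2511
  4     1,095.00       743.8341     2,975.3366
  Σ                    979.4626     3,431.4312
P = 979.4626; Macaulay duration = 3,431.4312 / 979.4626 = 3.50338 years.
Modified duration = D_Mac / (1 + y) = 3.50338 / 1.1015 = 3.18056 years.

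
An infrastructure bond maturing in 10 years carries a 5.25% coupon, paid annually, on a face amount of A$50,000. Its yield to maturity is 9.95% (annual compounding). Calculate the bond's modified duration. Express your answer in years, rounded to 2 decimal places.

Periodic yield y = 0.0995. First find Macaulay duration:
  t   CF        PV=CF/(1+0.0995)^t    t·PV
  1     2,625.00     2,387.4488     2,387.4488
  2     2,625.00     2,171.3950     4,342.7901
  3     2,625.00     1,974.8932     5,924.6795
  4     2,625.00     1,796.1739     7,184.6955
  5     2,625.00     1,633.6279     8,168.1394
  6     2,625.00     1,485.7916     8,914.7497
  7     2,625.00     1,351.3339     9,459.3373
  8     2,625.00     1,229.0440     9,832.3522
  9     2,625.00     1,117.8208    10,060.3876
  10   52,625.00    20,381.6703   203,816.7029
  Σ                 35,529.1995   270,091.2831
P = 35,529.1995; Macaulay duration = 270,091.2831 / 35,529.1995 = 7.60195 years.
Modified duration = D_Mac / (1 + y) = 7.60195 / 1.0995 = 6.91401 years.

6.91 years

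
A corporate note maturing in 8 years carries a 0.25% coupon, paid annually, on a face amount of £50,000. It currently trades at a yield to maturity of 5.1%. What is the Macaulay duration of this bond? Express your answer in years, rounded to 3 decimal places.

Periodic yield y = 0.051. Discount each cash flow and weight by its year:
  t   CF        PV=CF/(1+0.051)^t    t·PV
  1       125.00       118.9343       118.9343
  2       125.00       113.1630       226.3261
  3       125.00       107.6718       323.0153
  4       125.00       102.4470       409.7879
  5       125.00        97.4757       487.3786
  6       125.00        92.7457       556.4741
  7       125.00        88.2452       617.7163
  8    50,125.00    33,669.1891   269,353.5132
  Σ                 34,389.8719   272,093.1458
Price P = Σ PV = 34,389.8719.
Macaulay duration = Σ(t·PV) / P = 272,093.1458 / 34,389.8719 = 7.91201 years.

7.912 years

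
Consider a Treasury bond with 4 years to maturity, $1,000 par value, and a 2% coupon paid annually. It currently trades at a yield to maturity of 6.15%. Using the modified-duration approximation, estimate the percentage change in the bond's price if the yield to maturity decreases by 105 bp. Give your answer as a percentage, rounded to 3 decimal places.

+3.831%

Periodic yield y = 0.0615. Modified duration first:
  t   CF        PV=CF/(1+0.0615)^t    t·PV
  1        20.00        18.8413        18.8413
  2        20.00        17.7497        35.4993
  3        20.00        16.7213        50.1639
  4     1,020.00       803.3784     3,213.5138
  Σ                    856.6907     3,318.0183
P = 856.6907; D_Mac = 3.87306 yrs; D_mod = 3.87306/(1+0.0615) = 3.64867 yrs.
ΔP/P ≈ -D_mod · Δy = -3.64867 × (-0.0105) = +0.038311 = +3.8311%.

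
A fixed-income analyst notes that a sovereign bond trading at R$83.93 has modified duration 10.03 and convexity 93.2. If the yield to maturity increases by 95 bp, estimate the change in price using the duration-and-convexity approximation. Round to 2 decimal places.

-R$7.64

Duration effect: -D_mod·Δy = -10.03 × (+0.0095) = -0.095285
Convexity effect: ½·C·(Δy)² = 0.5 × 93.2 × (0.0095)² = +0.00420565
ΔP/P ≈ -0.095285 + 0.00420565 = -0.09107935
ΔP ≈ 83.93 × (-0.09107935) = -7.6442898455.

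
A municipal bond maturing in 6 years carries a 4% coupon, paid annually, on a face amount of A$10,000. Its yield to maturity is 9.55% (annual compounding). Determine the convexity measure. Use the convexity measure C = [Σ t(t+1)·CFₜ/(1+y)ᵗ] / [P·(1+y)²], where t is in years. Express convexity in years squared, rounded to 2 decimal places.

30.04

With y = 0.0955:
  t   CF        PV=CF/(1+0.0955)^t    t·PV        t(t+1)·PV
  1       400.00       365.1301       365.1301         730.2602
  2       400.00       333.2999       666.5999       1,999.7996
  3       400.00       304.2446       912.7337       3,650.9349
  4       400.00       277.7221     1,110.8885       5,554.4423
  5       400.00       253.5117     1,267.5587       7,605.3523
  6    10,400.00     6,016.7096    36,100.2574     252,701.8017
  Σ                  7,550.6180    40,423.1682     272,242.5910
P = 7,550.6180.
Convexity = Σ t(t+1)·PV / [P·(1+y)²] = 272,242.5910 / (7,550.6180 × 1.200120) = 30.04338.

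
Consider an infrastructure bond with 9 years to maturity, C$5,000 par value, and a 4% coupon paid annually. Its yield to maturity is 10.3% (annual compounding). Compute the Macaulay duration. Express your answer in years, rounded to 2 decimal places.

Periodic yield y = 0.103. Discount each cash flow and weight by its year:
  t   CF        PV=CF/(1+0.103)^t    t·PV
  1       200.00       181.3237       181.3237
  2       200.00       164.3914       328.7827
  3       200.00       149.0402       447.1206
  4       200.00       135.1226       540.4903
  5       200.00       122.5046       612.5231
  6       200.00       111.0649       666.3895
  7       200.00       100.6935       704.8545
  8       200.00        91.2906       730.3245
  9     5,200.00     2,151.9082    19,367.1734
  Σ                  3,207.3396    23,578.9823
Price P = Σ PV = 3,207.3396.
Macaulay duration = Σ(t·PV) / P = 23,578.9823 / 3,207.3396 = 7.35157 years.

7.35 years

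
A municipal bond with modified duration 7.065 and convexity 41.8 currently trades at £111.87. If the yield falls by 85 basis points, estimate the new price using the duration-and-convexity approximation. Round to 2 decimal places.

Duration effect: -D_mod·Δy = -7.065 × (-0.0085) = +0.0600525
Convexity effect: ½·C·(Δy)² = 0.5 × 41.8 × (-0.0085)² = +0.001510025
ΔP/P ≈ +0.0600525 + 0.001510025 = +0.061562525
New price ≈ 111.87 × (1 + 0.061562525) = 118.75699967175.

£118.76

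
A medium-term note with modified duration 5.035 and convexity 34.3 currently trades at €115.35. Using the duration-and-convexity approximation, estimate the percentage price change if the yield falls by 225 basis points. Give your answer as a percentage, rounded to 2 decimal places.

+12.20%

Duration effect: -D_mod·Δy = -5.035 × (-0.0225) = +0.1132875
Convexity effect: ½·C·(Δy)² = 0.5 × 34.3 × (-0.0225)² = +0.0086821875
ΔP/P ≈ +0.1132875 + 0.0086821875 = +0.1219696875
= +12.19696875%.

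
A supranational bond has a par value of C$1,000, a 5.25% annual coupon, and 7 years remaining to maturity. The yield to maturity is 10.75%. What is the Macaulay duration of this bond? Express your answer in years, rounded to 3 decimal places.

Periodic yield y = 0.1075. Discount each cash flow and weight by its year:
  t   CF        PV=CF/(1+0.1075)^t    t·PV
  1        52.50        47.4041        47.4041
  2        52.50        42.8028        85.6055
  3        52.50        38.6481       115.9443
  4        52.50        34.8967       139.5868
  5        52.50        31.5094       157.5472
  6        52.50        28.4510       170.7057
  7     1,052.50       515.0104     3,605.0725
  Σ                    738.7224     4,321.8661
Price P = Σ PV = 738.7224.
Macaulay duration = Σ(t·PV) / P = 4,321.8661 / 738.7224 = 5.85046 years.

5.850 years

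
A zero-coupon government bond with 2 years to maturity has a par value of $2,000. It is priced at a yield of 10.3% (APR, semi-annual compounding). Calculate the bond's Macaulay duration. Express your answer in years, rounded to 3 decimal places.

A zero-coupon bond has a single cash flow at maturity, so its Macaulay duration equals its maturity: 2 years.
(Equivalently: 4 semi-annual periods ÷ 2 = 2 years.)

2.000 years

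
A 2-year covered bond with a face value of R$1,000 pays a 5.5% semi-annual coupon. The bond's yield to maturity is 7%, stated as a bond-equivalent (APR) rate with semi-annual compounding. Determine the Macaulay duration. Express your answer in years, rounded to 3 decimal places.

1.920 years

Periodic yield y = 0.035. Discount each cash flow and weight by its period:
  t   CF        PV=CF/(1+0.035)^t    t·PV
  1        27.50        26.5700        26.5700
  2        27.50        25.6715        51.3431
  3        27.50        24.8034        74.4103
  4     1,027.50       895.4069     3,581.6276
  Σ                    972.4519     3,733.9510
Price P = Σ PV = 972.4519.
Macaulay duration = Σ(t·PV) / P = 3,733.9510 / 972.4519 = 3.83973 half-year periods.
In years: 3.83973 / 2 = 1.91986 years.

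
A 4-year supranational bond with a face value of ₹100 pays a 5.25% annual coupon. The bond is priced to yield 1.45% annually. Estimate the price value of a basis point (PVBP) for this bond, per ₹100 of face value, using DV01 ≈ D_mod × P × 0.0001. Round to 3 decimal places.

₹0.042

Periodic yield y = 0.0145.
  t   CF        PV=CF/(1+0.0145)^t    t·PV
  1         5.25         5.1750         5.1750
  2         5.25         5.1010        10.2020
  3         5.25         5.0281        15.0843
  4       105.25        99.3605       397.4421
  Σ                    114.6646       427.9034
P = 114.6646; D_Mac = 3.73178 yrs; D_mod = 3.67845 yrs.
DV01 ≈ 3.67845 × 114.6646 × 0.0001 = 0.042179.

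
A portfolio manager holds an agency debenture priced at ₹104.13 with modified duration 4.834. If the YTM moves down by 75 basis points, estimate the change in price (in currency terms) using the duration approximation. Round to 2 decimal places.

Duration approximation: ΔP/P ≈ -D_mod · Δy = -4.834 × (-0.0075) = +0.036255.
ΔP ≈ 104.13 × (+0.036255) = +3.77523315.

+₹3.78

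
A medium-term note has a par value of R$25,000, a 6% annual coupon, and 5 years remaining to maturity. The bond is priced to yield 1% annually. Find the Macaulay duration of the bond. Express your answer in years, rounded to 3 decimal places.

4.527 years

Periodic yield y = 0.01. Discount each cash flow and weight by its year:
  t   CF        PV=CF/(1+0.01)^t    t·PV
  1     1,500.00     1,485.1485     1,485.1485
  2     1,500.00     1,470.4441     2,940.8881
  3     1,500.00     1,455.8852     4,367.6557
  4     1,500.00     1,441.4705     5,765.8821
  5    26,500.00    25,213.8407   126,069.2036
  Σ                 31,066.7890   140,628.7780
Price P = Σ PV = 31,066.7890.
Macaulay duration = Σ(t·PV) / P = 140,628.7780 / 31,066.7890 = 4.52666 years.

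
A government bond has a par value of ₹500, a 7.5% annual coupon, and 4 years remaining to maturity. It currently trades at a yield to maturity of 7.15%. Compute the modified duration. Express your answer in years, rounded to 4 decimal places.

Periodic yield y = 0.0715. First find Macaulay duration:
  t   CF        PV=CF/(1+0.0715)^t    t·PV
  1        37.50        34.9977        34.9977
  2        37.50        32.6623        65.3246
  3        37.50        30.4828        91.4484
  4       537.50       407.7648     1,631.0593
  Σ                    505.9076     1,822.8300
P = 505.9076; Macaulay duration = 1,822.8300 / 505.9076 = 3.60309 years.
Modified duration = D_Mac / (1 + y) = 3.60309 / 1.0715 = 3.36266 years.

3.3627 years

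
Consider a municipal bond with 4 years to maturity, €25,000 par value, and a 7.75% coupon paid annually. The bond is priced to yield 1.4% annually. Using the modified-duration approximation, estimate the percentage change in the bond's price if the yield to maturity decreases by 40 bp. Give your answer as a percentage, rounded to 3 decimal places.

Periodic yield y = 0.014. Modified duration first:
  t   CF        PV=CF/(1+0.014)^t    t·PV
  1     1,937.50     1,910.7495     1,910.7495
  2     1,937.50     1,884.3684     3,768.7367
  3     1,937.50     1,858.3514     5,575.0543
  4    26,937.50    25,480.3546   101,921.4184
  Σ                 31,133.8239   113,175.9589
P = 31,133.8239; D_Mac = 3.63514 yrs; D_mod = 3.63514/(1+0.014) = 3.58496 yrs.
ΔP/P ≈ -D_mod · Δy = -3.58496 × (-0.004) = +0.014340 = +1.4340%.

+1.434%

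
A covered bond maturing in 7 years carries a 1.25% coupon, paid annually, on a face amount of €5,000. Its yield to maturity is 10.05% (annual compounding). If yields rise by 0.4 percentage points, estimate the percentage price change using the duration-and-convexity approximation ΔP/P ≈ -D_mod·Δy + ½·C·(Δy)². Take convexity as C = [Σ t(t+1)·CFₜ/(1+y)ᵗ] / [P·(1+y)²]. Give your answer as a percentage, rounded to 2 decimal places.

With y = 0.1005:
  t   CF        PV=CF/(1+0.1005)^t    t·PV        t(t+1)·PV
  1        62.50        56.7924        56.7924         113.5847
  2        62.50        51.6060       103.2119         309.6358
  3        62.50        46.8932       140.6796         562.7184
  4        62.50        42.6108       170.4433         852.2163
  5        62.50        38.7195       193.5975       1,161.5851
  6        62.50        35.1836       211.1013       1,477.7094
  7     5,062.50     2,589.6121    18,127.2844     145,018.2750
  Σ                  2,861.4175    19,003.1104     149,495.7248
P = 2,861.4175; D_Mac = 6.64115 yrs; D_mod = 6.03467 yrs; C = 43.13874.
Duration effect: -6.03467 × (+0.004) = -0.024139
Convexity effect: 0.5 × 43.13874 × (0.004)² = +0.0003451
ΔP/P ≈ -0.024139 + 0.0003451 = -0.023794 = -2.3794%.

-2.38%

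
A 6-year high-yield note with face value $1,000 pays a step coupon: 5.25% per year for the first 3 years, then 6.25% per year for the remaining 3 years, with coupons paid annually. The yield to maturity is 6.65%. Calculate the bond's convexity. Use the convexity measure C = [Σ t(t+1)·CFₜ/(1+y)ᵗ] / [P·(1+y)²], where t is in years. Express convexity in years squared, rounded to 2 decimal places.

With y = 0.0665:
  t   CF        PV=CF/(1+0.0665)^t    t·PV        t(t+1)·PV
  1        52.50        49.2264        49.2264          98.4529
  2        52.50        46.1570        92.3140         276.9420
  3        52.50        43.2790       129.8369         519.3474
  4        62.50        48.3099       193.2398         966.1990
  5        62.50        45.2977       226.4883       1,358.9296
  6     1,062.50       722.0442     4,332.2652      30,325.8561
  Σ                    954.3142     5,023.3705      33,545.7271
P = 954.3142.
Convexity = Σ t(t+1)·PV / [P·(1+y)²] = 33,545.7271 / (954.3142 × 1.137422) = 30.90467.

30.90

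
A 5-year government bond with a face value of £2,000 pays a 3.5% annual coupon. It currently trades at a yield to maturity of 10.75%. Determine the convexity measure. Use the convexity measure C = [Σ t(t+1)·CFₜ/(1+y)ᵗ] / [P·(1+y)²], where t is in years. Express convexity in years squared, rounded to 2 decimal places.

With y = 0.1075:
  t   CF        PV=CF/(1+0.1075)^t    t·PV        t(t+1)·PV
  1        70.00        63.2054        63.2054         126.4108
  2        70.00        57.0704       114.1407         342.4221
  3        70.00        51.5308       154.5924         618.3695
  4        70.00        46.5289       186.1157         930.5787
  5     2,070.00     1,242.3720     6,211.8602      37,271.1614
  Σ                  1,460.7075     6,729.9145      39,288.9425
P = 1,460.7075.
Convexity = Σ t(t+1)·PV / [P·(1+y)²] = 39,288.9425 / (1,460.7075 × 1.226556) = 21.92904.

21.93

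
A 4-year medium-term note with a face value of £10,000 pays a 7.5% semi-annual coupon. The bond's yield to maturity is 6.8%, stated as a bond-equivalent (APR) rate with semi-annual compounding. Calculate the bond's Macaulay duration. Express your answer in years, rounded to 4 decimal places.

Periodic yield y = 0.034. Discount each cash flow and weight by its period:
  t   CF        PV=CF/(1+0.034)^t    t·PV
  1       375.00       362.6692       362.6692
  2       375.00       350.7440       701.4879
  3       375.00       339.2108     1,017.6324
  4       375.00       328.0569     1,312.2274
  5       375.00       317.2697     1,586.3484
  6       375.00       306.8372     1,841.0233
  7       375.00       296.7478     2,077.2345
  8    10,375.00     7,940.0602    63,520.4816
  Σ                 10,241.5957    72,419.1048
Price P = Σ PV = 10,241.5957.
Macaulay duration = Σ(t·PV) / P = 72,419.1048 / 10,241.5957 = 7.07108 half-year periods.
In years: 7.07108 / 2 = 3.53554 years.

3.5355 years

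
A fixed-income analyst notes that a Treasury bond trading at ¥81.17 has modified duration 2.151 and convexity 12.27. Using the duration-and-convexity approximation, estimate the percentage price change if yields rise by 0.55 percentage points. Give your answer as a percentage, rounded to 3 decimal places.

Duration effect: -D_mod·Δy = -2.151 × (+0.0055) = -0.0118305
Convexity effect: ½·C·(Δy)² = 0.5 × 12.27 × (0.0055)² = +0.00018558375
ΔP/P ≈ -0.0118305 + 0.00018558375 = -0.01164491625
= -1.164491625%.

-1.164%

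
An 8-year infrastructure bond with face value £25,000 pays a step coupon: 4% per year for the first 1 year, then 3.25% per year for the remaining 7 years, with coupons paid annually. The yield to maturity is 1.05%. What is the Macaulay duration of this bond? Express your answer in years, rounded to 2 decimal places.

Periodic yield y = 0.0105. Discount each cash flow and weight by its year:
  t   CF        PV=CF/(1+0.0105)^t    t·PV
  1     1,000.00       989.6091       989.6091
  2       812.50       795.7025     1,591.4050
  3       812.50       787.4345     2,362.3034
  4       812.50       779.2523     3,117.0092
  5       812.50       771.1552     3,855.7759
  6       812.50       763.1422     4,578.8531
  7       812.50       755.2125     5,286.4872
  8    25,812.50    23,743.2151   189,945.7205
  Σ                 29,384.7233   211,727.1634
Price P = Σ PV = 29,384.7233.
Macaulay duration = Σ(t·PV) / P = 211,727.1634 / 29,384.7233 = 7.20535 years.

7.21 years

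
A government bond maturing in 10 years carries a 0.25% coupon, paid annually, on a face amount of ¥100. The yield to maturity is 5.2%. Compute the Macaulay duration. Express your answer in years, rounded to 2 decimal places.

Periodic yield y = 0.052. Discount each cash flow and weight by its year:
  t   CF        PV=CF/(1+0.052)^t    t·PV
  1         0.25         0.2376         0.2376
  2         0.25         0.2259         0.4518
  3         0.25         0.2147         0.6442
  4         0.25         0.2041         0.8165
  5         0.25         0.1940         0.9701
  6         0.25         0.1844         1.1066
  7         0.25         0.1753         1.2272
  8         0.25         0.1667         1.3332
  9         0.25         0.1584         1.4257
  10      100.25        60.3847       603.8471
  Σ                     62.1459       612.0601
Price P = Σ PV = 62.1459.
Macaulay duration = Σ(t·PV) / P = 612.0601 / 62.1459 = 9.84875 years.

9.85 years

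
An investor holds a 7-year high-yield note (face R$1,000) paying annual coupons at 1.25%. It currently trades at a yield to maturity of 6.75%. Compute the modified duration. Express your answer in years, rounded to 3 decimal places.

6.261 years

Periodic yield y = 0.0675. First find Macaulay duration:
  t   CF        PV=CF/(1+0.0675)^t    t·PV
  1        12.50        11.7096        11.7096
  2        12.50        10.9692        21.9384
  3        12.50        10.2756        30.8267
  4        12.50         9.6258        38.5033
  5        12.50         9.0172        45.0859
  6        12.50         8.4470        50.6820
  7     1,012.50       640.9436     4,486.6055
  Σ                    700.9880     4,685.3515
P = 700.9880; Macaulay duration = 4,685.3515 / 700.9880 = 6.68393 years.
Modified duration = D_Mac / (1 + y) = 6.68393 / 1.0675 = 6.26129 years.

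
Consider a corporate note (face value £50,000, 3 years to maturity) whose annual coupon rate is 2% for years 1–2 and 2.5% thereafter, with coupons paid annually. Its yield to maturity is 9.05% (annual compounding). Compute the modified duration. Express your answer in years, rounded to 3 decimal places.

2.692 years

Periodic yield y = 0.0905. First find Macaulay duration:
  t   CF        PV=CF/(1+0.0905)^t    t·PV
  1     1,000.00       917.0105       917.0105
  2     1,000.00       840.9083     1,681.8167
  3    51,250.00    39,519.9931   118,559.9793
  Σ                 41,277.9120   121,158.8065
P = 41,277.9120; Macaulay duration = 121,158.8065 / 41,277.9120 = 2.93520 years.
Modified duration = D_Mac / (1 + y) = 2.93520 / 1.0905 = 2.69161 years.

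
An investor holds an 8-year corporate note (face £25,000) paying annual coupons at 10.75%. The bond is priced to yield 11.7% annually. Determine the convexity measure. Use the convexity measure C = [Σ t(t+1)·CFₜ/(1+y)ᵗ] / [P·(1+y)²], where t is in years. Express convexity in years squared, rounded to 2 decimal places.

With y = 0.117:
  t   CF        PV=CF/(1+0.117)^t    t·PV        t(t+1)·PV
  1     2,687.50     2,405.9982     2,405.9982       4,811.9964
  2     2,687.50     2,153.9823     4,307.9646      12,923.8937
  3     2,687.50     1,928.3637     5,785.0912      23,140.3647
  4     2,687.50     1,726.3776     6,905.5102      34,527.5511
  5     2,687.50     1,545.5484     7,727.7420      46,366.4517
  6     2,687.50     1,383.6602     8,301.9609      58,113.7264
  7     2,687.50     1,238.7289     8,671.1021      69,368.8170
  8    27,687.50    11,425.0566    91,400.4525     822,604.0722
  Σ                 23,807.7157   135,505.8216   1,071,856.8732
P = 23,807.7157.
Convexity = Σ t(t+1)·PV / [P·(1+y)²] = 1,071,856.8732 / (23,807.7157 × 1.247689) = 36.08384.

36.08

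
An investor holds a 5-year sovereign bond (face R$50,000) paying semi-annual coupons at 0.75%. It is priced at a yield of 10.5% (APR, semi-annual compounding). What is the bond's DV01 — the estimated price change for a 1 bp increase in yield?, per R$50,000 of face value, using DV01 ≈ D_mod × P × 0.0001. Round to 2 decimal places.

Periodic yield y = 0.0525.
  t   CF        PV=CF/(1+0.0525)^t    t·PV
  1       187.50       178.1473       178.1473
  2       187.50       169.2611       338.5221
  3       187.50       160.8181       482.4543
  4       187.50       152.7963       611.1852
  5       187.50       145.1746       725.8732
  6       187.50       137.9331       827.5989
  7       187.50       131.0529       917.3701
  8       187.50       124.5158       996.1263
  9       187.50       118.3048     1,064.7431
  10   50,187.50    30,086.6974   300,866.9736
  Σ                 31,404.7013   307,008.9942
P = 31,404.7013; D_Mac = 9.77589 half-year periods = 4.88795 yrs; D_mod = 4.64413 yrs.
DV01 ≈ 4.64413 × 31,404.7013 × 0.0001 = 14.584750.

R$14.58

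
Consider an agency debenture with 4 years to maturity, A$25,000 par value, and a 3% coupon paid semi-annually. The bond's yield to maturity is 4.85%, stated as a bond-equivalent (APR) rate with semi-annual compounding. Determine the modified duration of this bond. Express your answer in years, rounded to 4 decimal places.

Periodic yield y = 0.02425. First find Macaulay duration:
  t   CF        PV=CF/(1+0.02425)^t    t·PV
  1       375.00       366.1216       366.1216
  2       375.00       357.4533       714.9066
  3       375.00       348.9903     1,046.9709
  4       375.00       340.7276     1,362.9106
  5       375.00       332.6606     1,663.3031
  6       375.00       324.7846     1,948.7076
  7       375.00       317.0950     2,219.6653
  8    25,375.00    20,948.7575   167,590.0602
  Σ                 23,336.5906   176,912.6459
P = 23,336.5906; Macaulay duration = 176,912.6459 / 23,336.5906 = 7.58091 half-year periods = 3.79046 years.
Modified duration = D_Mac / (1 + y) = 3.79046 / 1.02425 = 3.70071 years.

3.7007 years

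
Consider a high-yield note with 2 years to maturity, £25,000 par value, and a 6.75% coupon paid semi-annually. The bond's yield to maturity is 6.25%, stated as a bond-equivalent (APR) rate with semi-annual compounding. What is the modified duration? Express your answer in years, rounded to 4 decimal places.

Periodic yield y = 0.03125. First find Macaulay duration:
  t   CF        PV=CF/(1+0.03125)^t    t·PV
  1       843.75       818.1818       818.1818
  2       843.75       793.3884     1,586.7769
  3       843.75       769.3464     2,308.0391
  4    25,843.75    22,850.7093    91,402.8371
  Σ                 25,231.6259    96,115.8349
P = 25,231.6259; Macaulay duration = 96,115.8349 / 25,231.6259 = 3.80934 half-year periods = 1.90467 years.
Modified duration = D_Mac / (1 + y) = 1.90467 / 1.03125 = 1.84695 years.

1.8470 years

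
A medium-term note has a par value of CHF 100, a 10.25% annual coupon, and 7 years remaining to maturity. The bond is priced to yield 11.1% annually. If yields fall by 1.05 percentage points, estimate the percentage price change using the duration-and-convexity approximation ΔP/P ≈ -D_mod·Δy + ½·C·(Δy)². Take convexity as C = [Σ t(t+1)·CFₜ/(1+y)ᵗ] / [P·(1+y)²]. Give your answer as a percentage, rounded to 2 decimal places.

With y = 0.111:
  t   CF        PV=CF/(1+0.111)^t    t·PV        t(t+1)·PV
  1        10.25         9.2259         9.2259          18.4518
  2        10.25         8.3042        16.6083          49.8250
  3        10.25         7.4745        22.4235          89.6939
  4        10.25         6.7277        26.9109         134.5543
  5        10.25         6.0555        30.2777         181.6665
  6        10.25         5.4505        32.7032         228.9227
  7       110.25        52.7692       369.3841       2,955.0730
  Σ                     96.0075       507.5337       3,658.1872
P = 96.0075; D_Mac = 5.28639 yrs; D_mod = 4.75823 yrs; C = 30.86970.
Duration effect: -4.75823 × (-0.0105) = +0.049961
Convexity effect: 0.5 × 30.86970 × (-0.0105)² = +0.0017017
ΔP/P ≈ +0.049961 + 0.0017017 = +0.051663 = +5.1663%.

+5.17%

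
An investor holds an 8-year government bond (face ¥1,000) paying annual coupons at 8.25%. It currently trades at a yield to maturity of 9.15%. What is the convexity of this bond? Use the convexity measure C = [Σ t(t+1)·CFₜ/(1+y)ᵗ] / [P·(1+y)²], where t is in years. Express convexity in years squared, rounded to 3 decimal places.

With y = 0.0915:
  t   CF        PV=CF/(1+0.0915)^t    t·PV        t(t+1)·PV
  1        82.50        75.5841        75.5841         151.1681
  2        82.50        69.2479       138.4958         415.4873
  3        82.50        63.4429       190.3286         761.3143
  4        82.50        58.1245       232.4979       1,162.4894
  5        82.50        53.2519       266.2596       1,597.5575
  6        82.50        48.7878       292.7270       2,049.0889
  7        82.50        44.6980       312.8858       2,503.0861
  8     1,082.50       537.3262     4,298.6093      38,687.4835
  Σ                    950.4631     5,807.3879      47,327.6751
P = 950.4631.
Convexity = Σ t(t+1)·PV / [P·(1+y)²] = 47,327.6751 / (950.4631 × 1.191372) = 41.79578.

41.796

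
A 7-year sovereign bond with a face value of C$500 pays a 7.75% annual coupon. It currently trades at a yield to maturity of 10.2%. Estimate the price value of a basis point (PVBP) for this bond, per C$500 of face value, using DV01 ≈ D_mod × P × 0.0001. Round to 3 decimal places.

Periodic yield y = 0.102.
  t   CF        PV=CF/(1+0.102)^t    t·PV
  1        38.75        35.1633        35.1633
  2        38.75        31.9087        63.8173
  3        38.75        28.9552        86.8657
  4        38.75        26.2752       105.1006
  5        38.75        23.8432       119.2158
  6        38.75        21.6363       129.8175
  7       538.75       272.9708     1,910.7953
  Σ                    440.7525     2,450.7756
P = 440.7525; D_Mac = 5.56043 yrs; D_mod = 5.04577 yrs.
DV01 ≈ 5.04577 × 440.7525 × 0.0001 = 0.222393.

C$0.222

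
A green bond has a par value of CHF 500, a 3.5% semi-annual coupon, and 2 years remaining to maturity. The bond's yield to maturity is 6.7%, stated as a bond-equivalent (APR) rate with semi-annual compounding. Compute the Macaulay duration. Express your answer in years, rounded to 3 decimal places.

Periodic yield y = 0.0335. Discount each cash flow and weight by its period:
  t   CF        PV=CF/(1+0.0335)^t    t·PV
  1         8.75         8.4664         8.4664
  2         8.75         8.1919        16.3839
  3         8.75         7.9264        23.7792
  4       508.75       445.9257     1,783.7028
  Σ                    470.5104     1,832.3323
Price P = Σ PV = 470.5104.
Macaulay duration = Σ(t·PV) / P = 1,832.3323 / 470.5104 = 3.89435 half-year periods.
In years: 3.89435 / 2 = 1.94717 years.

1.947 years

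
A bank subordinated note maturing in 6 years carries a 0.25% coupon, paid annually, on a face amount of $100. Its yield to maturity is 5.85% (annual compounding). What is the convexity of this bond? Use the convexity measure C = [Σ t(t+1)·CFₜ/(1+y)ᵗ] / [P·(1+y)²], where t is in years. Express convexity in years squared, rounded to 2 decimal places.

37.11

With y = 0.0585:
  t   CF        PV=CF/(1+0.0585)^t    t·PV        t(t+1)·PV
  1         0.25         0.2362         0.2362           0.4724
  2         0.25         0.2231         0.4463           1.3388
  3         0.25         0.2108         0.6324           2.5296
  4         0.25         0.1991         0.7966           3.9830
  5         0.25         0.1881         0.9407           5.6443
  6       100.25        71.2753       427.6520       2,993.5637
  Σ                     72.3327       430.7041       3,007.5316
P = 72.3327.
Convexity = Σ t(t+1)·PV / [P·(1+y)²] = 3,007.5316 / (72.3327 × 1.120422) = 37.11023.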